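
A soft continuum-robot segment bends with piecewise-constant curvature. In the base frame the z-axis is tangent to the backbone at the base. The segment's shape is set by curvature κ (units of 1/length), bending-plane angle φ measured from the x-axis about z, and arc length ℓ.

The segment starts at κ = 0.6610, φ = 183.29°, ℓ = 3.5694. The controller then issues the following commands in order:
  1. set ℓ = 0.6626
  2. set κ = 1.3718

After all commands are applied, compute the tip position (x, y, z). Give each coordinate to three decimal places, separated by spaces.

-0.281 -0.016 0.575

initial: κ=0.6610, φ=183.29°, ℓ=3.5694
cmd 1: set ℓ=0.6626 → (κ,φ,ℓ)=(0.6610,183.29°,0.6626) → tip=(-0.1426,-0.0082,0.6416)
cmd 2: set κ=1.3718 → (κ,φ,ℓ)=(1.3718,183.29°,0.6626) → tip=(-0.2805,-0.0161,0.5751)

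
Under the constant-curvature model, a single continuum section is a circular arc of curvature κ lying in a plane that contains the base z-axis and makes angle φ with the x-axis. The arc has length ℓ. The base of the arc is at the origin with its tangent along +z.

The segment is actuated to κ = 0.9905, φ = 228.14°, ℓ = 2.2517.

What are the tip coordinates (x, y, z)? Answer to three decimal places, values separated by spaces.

-1.087 -1.213 0.798

θ = κ·ℓ = 0.9905 × 2.2517 = 2.23031 rad
ρ = (1 − cos θ)/κ = (1 − -0.61273)/0.9905 = 1.62820
z = sin θ / κ = 0.79029/0.9905 = 0.79787
x = ρ cos φ = 1.62820 × cos(228.14°) = -1.08652
y = ρ sin φ = 1.62820 × sin(228.14°) = -1.21265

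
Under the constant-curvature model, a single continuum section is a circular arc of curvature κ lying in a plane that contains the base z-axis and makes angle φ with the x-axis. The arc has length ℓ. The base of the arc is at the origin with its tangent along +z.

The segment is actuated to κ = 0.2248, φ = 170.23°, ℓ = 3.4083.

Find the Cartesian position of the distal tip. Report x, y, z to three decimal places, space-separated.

-1.225 0.211 3.084

θ = κ·ℓ = 0.2248 × 3.4083 = 0.76619 rad
ρ = (1 − cos θ)/κ = (1 − 0.72056)/0.2248 = 1.24306
z = sin θ / κ = 0.69339/0.2248 = 3.08448
x = ρ cos φ = 1.24306 × cos(170.23°) = -1.22503
y = ρ sin φ = 1.24306 × sin(170.23°) = 0.21094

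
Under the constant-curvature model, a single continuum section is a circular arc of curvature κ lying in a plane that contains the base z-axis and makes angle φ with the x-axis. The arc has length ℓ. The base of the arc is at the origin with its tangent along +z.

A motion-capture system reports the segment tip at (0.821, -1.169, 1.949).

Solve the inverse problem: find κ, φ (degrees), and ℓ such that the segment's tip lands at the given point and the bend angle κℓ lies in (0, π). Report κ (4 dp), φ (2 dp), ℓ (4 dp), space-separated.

0.4893 305.08 2.5854

ρ = √(x²+y²) = √(0.821² + -1.169²) = 1.42850
φ = atan2(y, x) mod 360° = atan2(-1.169, 0.821) = 305.0807°
|p|² = ρ² + z² = 1.42850² + 1.949² = 5.83920
κ = 2ρ / |p|² = 2×1.42850 / 5.83920 = 0.48928
θ = 2·atan2(ρ, z) = 2·atan2(1.42850, 1.949) = 1.26498 rad
ℓ = θ/κ = 1.26498/0.48928 = 2.58541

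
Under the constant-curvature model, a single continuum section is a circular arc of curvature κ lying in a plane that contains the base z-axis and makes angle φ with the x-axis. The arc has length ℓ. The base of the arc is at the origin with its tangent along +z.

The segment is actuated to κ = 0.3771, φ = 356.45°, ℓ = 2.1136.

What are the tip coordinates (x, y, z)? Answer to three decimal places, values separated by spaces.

θ = κ·ℓ = 0.3771 × 2.1136 = 0.79704 rad
ρ = (1 − cos θ)/κ = (1 − 0.69883)/0.3771 = 0.79865
z = sin θ / κ = 0.71529/0.3771 = 1.89682
x = ρ cos φ = 0.79865 × cos(356.45°) = 0.79712
y = ρ sin φ = 0.79865 × sin(356.45°) = -0.04945

0.797 -0.049 1.897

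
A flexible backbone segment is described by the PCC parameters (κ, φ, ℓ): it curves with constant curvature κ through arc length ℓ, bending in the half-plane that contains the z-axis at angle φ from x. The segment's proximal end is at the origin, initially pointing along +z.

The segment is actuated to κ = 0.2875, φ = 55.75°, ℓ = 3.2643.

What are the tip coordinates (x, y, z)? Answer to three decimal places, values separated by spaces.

θ = κ·ℓ = 0.2875 × 3.2643 = 0.93849 rad
ρ = (1 − cos θ)/κ = (1 − 0.59101)/0.2875 = 1.42257
z = sin θ / κ = 0.80666/0.2875 = 2.80579
x = ρ cos φ = 1.42257 × cos(55.75°) = 0.80063
y = ρ sin φ = 1.42257 × sin(55.75°) = 1.17589

0.801 1.176 2.806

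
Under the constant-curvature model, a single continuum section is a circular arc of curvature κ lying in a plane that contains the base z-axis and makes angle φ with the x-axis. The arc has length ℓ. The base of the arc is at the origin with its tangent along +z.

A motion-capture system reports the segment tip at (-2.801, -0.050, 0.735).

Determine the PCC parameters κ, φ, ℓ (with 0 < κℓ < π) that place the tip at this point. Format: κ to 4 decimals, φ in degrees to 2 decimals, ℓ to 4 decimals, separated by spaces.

0.6679 181.02 3.9351

ρ = √(x²+y²) = √(-2.801² + -0.050²) = 2.80145
φ = atan2(y, x) mod 360° = atan2(-0.050, -2.801) = 181.0227°
|p|² = ρ² + z² = 2.80145² + 0.735² = 8.38833
κ = 2ρ / |p|² = 2×2.80145 / 8.38833 = 0.66794
θ = 2·atan2(ρ, z) = 2·atan2(2.80145, 0.735) = 2.62843 rad
ℓ = θ/κ = 2.62843/0.66794 = 3.93513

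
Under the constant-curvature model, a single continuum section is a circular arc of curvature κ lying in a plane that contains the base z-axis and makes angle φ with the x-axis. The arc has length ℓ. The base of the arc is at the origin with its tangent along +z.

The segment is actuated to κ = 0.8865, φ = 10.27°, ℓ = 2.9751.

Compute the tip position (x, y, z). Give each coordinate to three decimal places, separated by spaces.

2.082 0.377 0.545

θ = κ·ℓ = 0.8865 × 2.9751 = 2.63743 rad
ρ = (1 − cos θ)/κ = (1 − -0.87558)/0.8865 = 2.11571
z = sin θ / κ = 0.48308/0.8865 = 0.54493
x = ρ cos φ = 2.11571 × cos(10.27°) = 2.08181
y = ρ sin φ = 2.11571 × sin(10.27°) = 0.37720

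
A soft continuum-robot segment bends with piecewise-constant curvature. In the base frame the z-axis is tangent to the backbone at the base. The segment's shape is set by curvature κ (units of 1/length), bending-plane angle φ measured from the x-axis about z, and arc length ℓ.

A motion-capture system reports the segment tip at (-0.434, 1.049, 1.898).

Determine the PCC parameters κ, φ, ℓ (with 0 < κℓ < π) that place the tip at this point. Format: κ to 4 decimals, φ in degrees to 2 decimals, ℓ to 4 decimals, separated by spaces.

0.4642 112.48 2.3224

ρ = √(x²+y²) = √(-0.434² + 1.049²) = 1.13523
φ = atan2(y, x) mod 360° = atan2(1.049, -0.434) = 112.4762°
|p|² = ρ² + z² = 1.13523² + 1.898² = 4.89116
κ = 2ρ / |p|² = 2×1.13523 / 4.89116 = 0.46420
θ = 2·atan2(ρ, z) = 2·atan2(1.13523, 1.898) = 1.07807 rad
ℓ = θ/κ = 1.07807/0.46420 = 2.32244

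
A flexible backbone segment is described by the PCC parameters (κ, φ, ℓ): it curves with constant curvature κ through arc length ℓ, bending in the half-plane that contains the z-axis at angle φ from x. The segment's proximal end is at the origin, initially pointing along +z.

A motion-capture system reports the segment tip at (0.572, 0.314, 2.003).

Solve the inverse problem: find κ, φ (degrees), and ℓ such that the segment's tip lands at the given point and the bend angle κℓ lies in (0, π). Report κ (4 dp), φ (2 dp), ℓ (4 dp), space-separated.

0.2941 28.76 2.1418

ρ = √(x²+y²) = √(0.572² + 0.314²) = 0.65252
φ = atan2(y, x) mod 360° = atan2(0.314, 0.572) = 28.7646°
|p|² = ρ² + z² = 0.65252² + 2.003² = 4.43779
κ = 2ρ / |p|² = 2×0.65252 / 4.43779 = 0.29407
θ = 2·atan2(ρ, z) = 2·atan2(0.65252, 2.003) = 0.62986 rad
ℓ = θ/κ = 0.62986/0.29407 = 2.14184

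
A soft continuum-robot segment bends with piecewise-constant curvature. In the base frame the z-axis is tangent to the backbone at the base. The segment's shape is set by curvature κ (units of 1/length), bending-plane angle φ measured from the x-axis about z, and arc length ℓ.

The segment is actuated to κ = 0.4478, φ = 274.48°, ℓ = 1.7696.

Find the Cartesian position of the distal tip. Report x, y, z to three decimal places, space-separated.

θ = κ·ℓ = 0.4478 × 1.7696 = 0.79243 rad
ρ = (1 − cos θ)/κ = (1 − 0.70212)/0.4478 = 0.66521
z = sin θ / κ = 0.71206/0.4478 = 1.59013
x = ρ cos φ = 0.66521 × cos(274.48°) = 0.05196
y = ρ sin φ = 0.66521 × sin(274.48°) = -0.66318

0.052 -0.663 1.590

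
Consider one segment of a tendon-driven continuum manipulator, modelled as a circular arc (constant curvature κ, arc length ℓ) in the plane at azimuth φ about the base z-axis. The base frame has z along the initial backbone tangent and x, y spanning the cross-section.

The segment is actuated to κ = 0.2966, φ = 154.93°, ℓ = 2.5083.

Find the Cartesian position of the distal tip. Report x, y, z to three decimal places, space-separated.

-0.807 0.377 2.283

θ = κ·ℓ = 0.2966 × 2.5083 = 0.74396 rad
ρ = (1 − cos θ)/κ = (1 − 0.73579)/0.2966 = 0.89079
z = sin θ / κ = 0.67721/0.2966 = 2.28324
x = ρ cos φ = 0.89079 × cos(154.93°) = -0.80687
y = ρ sin φ = 0.89079 × sin(154.93°) = 0.37745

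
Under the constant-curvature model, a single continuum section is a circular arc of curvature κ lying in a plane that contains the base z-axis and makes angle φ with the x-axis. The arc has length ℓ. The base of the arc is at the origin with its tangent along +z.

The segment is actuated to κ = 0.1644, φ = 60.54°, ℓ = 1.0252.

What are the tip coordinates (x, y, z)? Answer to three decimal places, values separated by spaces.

0.042 0.075 1.020

θ = κ·ℓ = 0.1644 × 1.0252 = 0.16854 rad
ρ = (1 − cos θ)/κ = (1 − 0.98583)/0.1644 = 0.08619
z = sin θ / κ = 0.16775/0.1644 = 1.02035
x = ρ cos φ = 0.08619 × cos(60.54°) = 0.04239
y = ρ sin φ = 0.08619 × sin(60.54°) = 0.07505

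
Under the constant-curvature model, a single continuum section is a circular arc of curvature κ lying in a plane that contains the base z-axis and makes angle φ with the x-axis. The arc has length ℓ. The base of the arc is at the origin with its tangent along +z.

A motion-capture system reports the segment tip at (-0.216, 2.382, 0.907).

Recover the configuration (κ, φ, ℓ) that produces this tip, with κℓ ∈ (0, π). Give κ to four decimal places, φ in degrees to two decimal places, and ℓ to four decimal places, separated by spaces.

ρ = √(x²+y²) = √(-0.216² + 2.382²) = 2.39177
φ = atan2(y, x) mod 360° = atan2(2.382, -0.216) = 95.1814°
|p|² = ρ² + z² = 2.39177² + 0.907² = 6.54323
κ = 2ρ / |p|² = 2×2.39177 / 6.54323 = 0.73107
θ = 2·atan2(ρ, z) = 2·atan2(2.39177, 0.907) = 2.41667 rad
ℓ = θ/κ = 2.41667/0.73107 = 3.30567

0.7311 95.18 3.3057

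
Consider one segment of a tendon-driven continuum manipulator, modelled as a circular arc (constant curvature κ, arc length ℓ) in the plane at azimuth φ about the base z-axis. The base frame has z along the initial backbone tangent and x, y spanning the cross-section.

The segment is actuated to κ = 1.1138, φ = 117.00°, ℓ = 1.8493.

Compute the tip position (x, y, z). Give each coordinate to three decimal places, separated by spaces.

-0.599 1.176 0.793

θ = κ·ℓ = 1.1138 × 1.8493 = 2.05975 rad
ρ = (1 − cos θ)/κ = (1 − -0.46970)/1.1138 = 1.31954
z = sin θ / κ = 0.88282/1.1138 = 0.79262
x = ρ cos φ = 1.31954 × cos(117.00°) = -0.59906
y = ρ sin φ = 1.31954 × sin(117.00°) = 1.17572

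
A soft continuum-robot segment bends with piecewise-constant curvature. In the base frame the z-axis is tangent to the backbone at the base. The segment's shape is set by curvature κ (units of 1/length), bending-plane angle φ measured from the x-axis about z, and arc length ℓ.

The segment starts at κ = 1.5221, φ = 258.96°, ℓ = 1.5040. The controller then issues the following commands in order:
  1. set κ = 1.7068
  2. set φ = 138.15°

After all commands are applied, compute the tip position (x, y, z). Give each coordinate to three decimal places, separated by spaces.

-0.803 0.719 0.318

initial: κ=1.5221, φ=258.96°, ℓ=1.5040
cmd 1: set κ=1.7068 → (κ,φ,ℓ)=(1.7068,258.96°,1.5040) → tip=(-0.2064,-1.0578,0.3184)
cmd 2: set φ=138.15° → (κ,φ,ℓ)=(1.7068,138.15°,1.5040) → tip=(-0.8028,0.7190,0.3184)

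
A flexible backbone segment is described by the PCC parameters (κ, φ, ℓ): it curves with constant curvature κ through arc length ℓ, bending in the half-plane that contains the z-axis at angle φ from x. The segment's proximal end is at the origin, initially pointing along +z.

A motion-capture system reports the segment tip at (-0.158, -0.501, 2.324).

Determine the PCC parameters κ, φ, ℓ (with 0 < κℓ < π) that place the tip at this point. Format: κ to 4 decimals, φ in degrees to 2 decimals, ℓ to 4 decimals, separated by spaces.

ρ = √(x²+y²) = √(-0.158² + -0.501²) = 0.52532
φ = atan2(y, x) mod 360° = atan2(-0.501, -0.158) = 252.4963°
|p|² = ρ² + z² = 0.52532² + 2.324² = 5.67694
κ = 2ρ / |p|² = 2×0.52532 / 5.67694 = 0.18507
θ = 2·atan2(ρ, z) = 2·atan2(0.52532, 2.324) = 0.44461 rad
ℓ = θ/κ = 0.44461/0.18507 = 2.40237

0.1851 252.50 2.4024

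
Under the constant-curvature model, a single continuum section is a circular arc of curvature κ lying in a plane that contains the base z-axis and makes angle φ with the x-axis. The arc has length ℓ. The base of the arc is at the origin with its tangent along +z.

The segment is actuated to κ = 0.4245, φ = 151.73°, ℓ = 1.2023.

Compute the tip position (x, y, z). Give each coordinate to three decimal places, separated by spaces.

θ = κ·ℓ = 0.4245 × 1.2023 = 0.51038 rad
ρ = (1 − cos θ)/κ = (1 − 0.87256)/0.4245 = 0.30021
z = sin θ / κ = 0.48851/0.4245 = 1.15078
x = ρ cos φ = 0.30021 × cos(151.73°) = -0.26440
y = ρ sin φ = 0.30021 × sin(151.73°) = 0.14219

-0.264 0.142 1.151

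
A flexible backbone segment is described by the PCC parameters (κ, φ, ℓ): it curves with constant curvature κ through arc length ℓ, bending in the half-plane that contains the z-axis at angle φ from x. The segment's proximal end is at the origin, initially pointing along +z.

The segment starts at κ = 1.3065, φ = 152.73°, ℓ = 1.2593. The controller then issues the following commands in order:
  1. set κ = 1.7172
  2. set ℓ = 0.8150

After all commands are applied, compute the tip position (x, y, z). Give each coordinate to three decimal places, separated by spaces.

-0.429 0.221 0.574

initial: κ=1.3065, φ=152.73°, ℓ=1.2593
cmd 1: set κ=1.7172 → (κ,φ,ℓ)=(1.7172,152.73°,1.2593) → tip=(-0.8063,0.4156,0.4833)
cmd 2: set ℓ=0.8150 → (κ,φ,ℓ)=(1.7172,152.73°,0.8150) → tip=(-0.4294,0.2213,0.5738)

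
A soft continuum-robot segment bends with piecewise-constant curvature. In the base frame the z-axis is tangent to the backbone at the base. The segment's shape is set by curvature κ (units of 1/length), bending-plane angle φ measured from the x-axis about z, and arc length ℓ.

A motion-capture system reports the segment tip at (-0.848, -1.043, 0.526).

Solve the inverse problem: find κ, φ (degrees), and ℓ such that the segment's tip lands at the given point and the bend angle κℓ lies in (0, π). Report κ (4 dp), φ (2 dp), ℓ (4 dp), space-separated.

ρ = √(x²+y²) = √(-0.848² + -1.043²) = 1.34423
φ = atan2(y, x) mod 360° = atan2(-1.043, -0.848) = 230.8875°
|p|² = ρ² + z² = 1.34423² + 0.526² = 2.08363
κ = 2ρ / |p|² = 2×1.34423 / 2.08363 = 1.29028
θ = 2·atan2(ρ, z) = 2·atan2(1.34423, 0.526) = 2.39562 rad
ℓ = θ/κ = 2.39562/1.29028 = 1.85667

1.2903 230.89 1.8567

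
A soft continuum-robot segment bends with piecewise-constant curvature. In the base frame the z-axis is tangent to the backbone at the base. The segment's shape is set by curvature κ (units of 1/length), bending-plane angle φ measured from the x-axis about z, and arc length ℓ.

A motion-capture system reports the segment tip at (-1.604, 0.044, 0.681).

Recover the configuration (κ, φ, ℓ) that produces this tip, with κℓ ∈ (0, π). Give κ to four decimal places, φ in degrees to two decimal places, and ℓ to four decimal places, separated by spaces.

1.0562 178.43 2.2145

ρ = √(x²+y²) = √(-1.604² + 0.044²) = 1.60460
φ = atan2(y, x) mod 360° = atan2(0.044, -1.604) = 178.4287°
|p|² = ρ² + z² = 1.60460² + 0.681² = 3.03851
κ = 2ρ / |p|² = 2×1.60460 / 3.03851 = 1.05618
θ = 2·atan2(ρ, z) = 2·atan2(1.60460, 0.681) = 2.33886 rad
ℓ = θ/κ = 2.33886/1.05618 = 2.21446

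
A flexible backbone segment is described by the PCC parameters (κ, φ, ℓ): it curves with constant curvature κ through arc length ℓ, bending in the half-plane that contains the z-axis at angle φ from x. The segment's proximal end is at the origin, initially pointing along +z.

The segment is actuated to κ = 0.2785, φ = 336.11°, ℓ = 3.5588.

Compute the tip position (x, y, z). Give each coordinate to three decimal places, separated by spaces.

θ = κ·ℓ = 0.2785 × 3.5588 = 0.99113 rad
ρ = (1 − cos θ)/κ = (1 − 0.54775)/0.2785 = 1.62388
z = sin θ / κ = 0.83664/0.2785 = 3.00410
x = ρ cos φ = 1.62388 × cos(336.11°) = 1.48476
y = ρ sin φ = 1.62388 × sin(336.11°) = -0.65764

1.485 -0.658 3.004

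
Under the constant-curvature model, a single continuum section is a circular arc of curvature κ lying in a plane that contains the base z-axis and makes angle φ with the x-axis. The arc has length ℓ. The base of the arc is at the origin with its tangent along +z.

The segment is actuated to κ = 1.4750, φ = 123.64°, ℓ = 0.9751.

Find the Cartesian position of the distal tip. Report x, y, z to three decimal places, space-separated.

-0.326 0.490 0.672

θ = κ·ℓ = 1.4750 × 0.9751 = 1.43827 rad
ρ = (1 − cos θ)/κ = (1 − 0.13214)/1.4750 = 0.58838
z = sin θ / κ = 0.99123/1.4750 = 0.67202
x = ρ cos φ = 0.58838 × cos(123.64°) = -0.32595
y = ρ sin φ = 0.58838 × sin(123.64°) = 0.48985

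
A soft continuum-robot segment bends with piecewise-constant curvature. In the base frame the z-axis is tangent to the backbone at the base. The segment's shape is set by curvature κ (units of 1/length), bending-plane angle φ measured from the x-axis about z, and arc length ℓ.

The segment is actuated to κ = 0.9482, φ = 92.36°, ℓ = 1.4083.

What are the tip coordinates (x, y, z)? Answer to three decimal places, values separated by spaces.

-0.033 0.808 1.026

θ = κ·ℓ = 0.9482 × 1.4083 = 1.33535 rad
ρ = (1 − cos θ)/κ = (1 − 0.23328)/0.9482 = 0.80861
z = sin θ / κ = 0.97241/0.9482 = 1.02553
x = ρ cos φ = 0.80861 × cos(92.36°) = -0.03330
y = ρ sin φ = 0.80861 × sin(92.36°) = 0.80792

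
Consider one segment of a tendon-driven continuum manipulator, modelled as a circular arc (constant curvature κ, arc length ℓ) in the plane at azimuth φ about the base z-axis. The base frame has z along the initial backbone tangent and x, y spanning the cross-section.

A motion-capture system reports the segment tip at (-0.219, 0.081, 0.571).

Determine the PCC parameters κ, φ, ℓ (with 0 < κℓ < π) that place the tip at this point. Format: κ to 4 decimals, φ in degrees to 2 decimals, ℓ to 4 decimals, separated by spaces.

ρ = √(x²+y²) = √(-0.219² + 0.081²) = 0.23350
φ = atan2(y, x) mod 360° = atan2(0.081, -0.219) = 159.7024°
|p|² = ρ² + z² = 0.23350² + 0.571² = 0.38056
κ = 2ρ / |p|² = 2×0.23350 / 0.38056 = 1.22713
θ = 2·atan2(ρ, z) = 2·atan2(0.23350, 0.571) = 0.77636 rad
ℓ = θ/κ = 0.77636/1.22713 = 0.63267

1.2271 159.70 0.6327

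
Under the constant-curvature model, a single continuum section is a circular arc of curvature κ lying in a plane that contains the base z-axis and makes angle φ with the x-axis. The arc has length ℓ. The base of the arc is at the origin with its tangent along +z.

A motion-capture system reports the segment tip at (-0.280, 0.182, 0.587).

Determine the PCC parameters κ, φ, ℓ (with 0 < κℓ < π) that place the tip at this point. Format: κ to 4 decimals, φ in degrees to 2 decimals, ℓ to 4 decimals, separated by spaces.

1.4644 146.98 0.7064

ρ = √(x²+y²) = √(-0.280² + 0.182²) = 0.33395
φ = atan2(y, x) mod 360° = atan2(0.182, -0.280) = 146.9761°
|p|² = ρ² + z² = 0.33395² + 0.587² = 0.45609
κ = 2ρ / |p|² = 2×0.33395 / 0.45609 = 1.46440
θ = 2·atan2(ρ, z) = 2·atan2(0.33395, 0.587) = 1.03450 rad
ℓ = θ/κ = 1.03450/1.46440 = 0.70643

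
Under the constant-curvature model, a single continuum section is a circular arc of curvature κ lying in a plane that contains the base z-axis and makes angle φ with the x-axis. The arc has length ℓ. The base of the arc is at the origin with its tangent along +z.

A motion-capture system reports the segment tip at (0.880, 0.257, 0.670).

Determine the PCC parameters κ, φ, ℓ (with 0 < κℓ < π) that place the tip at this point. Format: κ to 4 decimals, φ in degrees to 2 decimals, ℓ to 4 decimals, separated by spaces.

1.4221 16.28 1.3216

ρ = √(x²+y²) = √(0.880² + 0.257²) = 0.91676
φ = atan2(y, x) mod 360° = atan2(0.257, 0.880) = 16.2802°
|p|² = ρ² + z² = 0.91676² + 0.670² = 1.28935
κ = 2ρ / |p|² = 2×0.91676 / 1.28935 = 1.42205
θ = 2·atan2(ρ, z) = 2·atan2(0.91676, 0.670) = 1.87935 rad
ℓ = θ/κ = 1.87935/1.42205 = 1.32158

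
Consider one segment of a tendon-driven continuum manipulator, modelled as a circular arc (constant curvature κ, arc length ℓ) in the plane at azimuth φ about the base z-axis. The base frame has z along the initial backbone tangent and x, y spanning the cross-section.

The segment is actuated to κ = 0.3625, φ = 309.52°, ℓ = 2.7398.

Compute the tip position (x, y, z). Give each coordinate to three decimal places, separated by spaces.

θ = κ·ℓ = 0.3625 × 2.7398 = 0.99318 rad
ρ = (1 − cos θ)/κ = (1 − 0.54603)/0.3625 = 1.25233
z = sin θ / κ = 0.83777/0.3625 = 2.31108
x = ρ cos φ = 1.25233 × cos(309.52°) = 0.79692
y = ρ sin φ = 1.25233 × sin(309.52°) = -0.96605

0.797 -0.966 2.311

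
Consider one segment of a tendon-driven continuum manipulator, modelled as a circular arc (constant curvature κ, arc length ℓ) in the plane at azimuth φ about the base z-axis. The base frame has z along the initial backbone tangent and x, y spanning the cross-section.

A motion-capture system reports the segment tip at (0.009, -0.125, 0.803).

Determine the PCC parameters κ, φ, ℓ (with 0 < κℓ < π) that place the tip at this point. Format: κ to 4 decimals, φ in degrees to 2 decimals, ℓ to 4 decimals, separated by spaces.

0.3795 274.12 0.8160

ρ = √(x²+y²) = √(0.009² + -0.125²) = 0.12532
φ = atan2(y, x) mod 360° = atan2(-0.125, 0.009) = 274.1182°
|p|² = ρ² + z² = 0.12532² + 0.803² = 0.66052
κ = 2ρ / |p|² = 2×0.12532 / 0.66052 = 0.37947
θ = 2·atan2(ρ, z) = 2·atan2(0.12532, 0.803) = 0.30964 rad
ℓ = θ/κ = 0.30964/0.37947 = 0.81598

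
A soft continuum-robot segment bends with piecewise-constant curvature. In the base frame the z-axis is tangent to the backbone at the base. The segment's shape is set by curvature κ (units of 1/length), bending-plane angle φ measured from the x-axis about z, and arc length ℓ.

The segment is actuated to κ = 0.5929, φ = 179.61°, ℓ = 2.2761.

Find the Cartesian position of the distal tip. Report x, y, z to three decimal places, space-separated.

-1.316 0.009 1.645

θ = κ·ℓ = 0.5929 × 2.2761 = 1.34950 rad
ρ = (1 − cos θ)/κ = (1 − 0.21949)/0.5929 = 1.31642
z = sin θ / κ = 0.97561/0.5929 = 1.64549
x = ρ cos φ = 1.31642 × cos(179.61°) = -1.31639
y = ρ sin φ = 1.31642 × sin(179.61°) = 0.00896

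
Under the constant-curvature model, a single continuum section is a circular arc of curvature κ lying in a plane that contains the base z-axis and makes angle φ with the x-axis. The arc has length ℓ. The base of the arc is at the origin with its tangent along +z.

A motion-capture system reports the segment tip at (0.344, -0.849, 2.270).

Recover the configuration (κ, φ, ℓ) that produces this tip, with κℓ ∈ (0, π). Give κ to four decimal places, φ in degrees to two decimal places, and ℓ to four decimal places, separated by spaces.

ρ = √(x²+y²) = √(0.344² + -0.849²) = 0.91604
φ = atan2(y, x) mod 360° = atan2(-0.849, 0.344) = 292.0569°
|p|² = ρ² + z² = 0.91604² + 2.270² = 5.99204
κ = 2ρ / |p|² = 2×0.91604 / 5.99204 = 0.30575
θ = 2·atan2(ρ, z) = 2·atan2(0.91604, 2.270) = 0.76712 rad
ℓ = θ/κ = 0.76712/0.30575 = 2.50893

0.3058 292.06 2.5089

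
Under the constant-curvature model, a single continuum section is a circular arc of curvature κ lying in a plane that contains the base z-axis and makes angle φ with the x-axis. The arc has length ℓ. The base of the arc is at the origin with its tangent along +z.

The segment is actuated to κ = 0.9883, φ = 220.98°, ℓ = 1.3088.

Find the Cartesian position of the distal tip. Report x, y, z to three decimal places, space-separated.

-0.555 -0.482 0.973

θ = κ·ℓ = 0.9883 × 1.3088 = 1.29349 rad
ρ = (1 − cos θ)/κ = (1 − 0.27377)/0.9883 = 0.73483
z = sin θ / κ = 0.96180/0.9883 = 0.97318
x = ρ cos φ = 0.73483 × cos(220.98°) = -0.55475
y = ρ sin φ = 0.73483 × sin(220.98°) = -0.48190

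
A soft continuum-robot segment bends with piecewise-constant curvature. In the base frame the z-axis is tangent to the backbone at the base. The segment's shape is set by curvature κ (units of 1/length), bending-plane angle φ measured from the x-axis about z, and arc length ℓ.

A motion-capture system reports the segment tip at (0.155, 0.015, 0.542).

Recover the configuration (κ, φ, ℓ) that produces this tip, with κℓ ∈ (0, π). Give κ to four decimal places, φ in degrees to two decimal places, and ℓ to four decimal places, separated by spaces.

0.9794 5.53 0.5714

ρ = √(x²+y²) = √(0.155² + 0.015²) = 0.15572
φ = atan2(y, x) mod 360° = atan2(0.015, 0.155) = 5.5275°
|p|² = ρ² + z² = 0.15572² + 0.542² = 0.31801
κ = 2ρ / |p|² = 2×0.15572 / 0.31801 = 0.97935
θ = 2·atan2(ρ, z) = 2·atan2(0.15572, 0.542) = 0.55956 rad
ℓ = θ/κ = 0.55956/0.97935 = 0.57135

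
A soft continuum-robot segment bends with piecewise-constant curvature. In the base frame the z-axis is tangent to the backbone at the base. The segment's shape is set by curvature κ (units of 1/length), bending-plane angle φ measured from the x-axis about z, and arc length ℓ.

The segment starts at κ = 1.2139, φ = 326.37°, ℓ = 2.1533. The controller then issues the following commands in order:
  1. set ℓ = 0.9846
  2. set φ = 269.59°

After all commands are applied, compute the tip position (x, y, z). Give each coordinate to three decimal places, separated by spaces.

-0.004 -0.522 0.766

initial: κ=1.2139, φ=326.37°, ℓ=2.1533
cmd 1: set ℓ=0.9846 → (κ,φ,ℓ)=(1.2139,326.37°,0.9846) → tip=(0.4343,-0.2889,0.7664)
cmd 2: set φ=269.59° → (κ,φ,ℓ)=(1.2139,269.59°,0.9846) → tip=(-0.0037,-0.5216,0.7664)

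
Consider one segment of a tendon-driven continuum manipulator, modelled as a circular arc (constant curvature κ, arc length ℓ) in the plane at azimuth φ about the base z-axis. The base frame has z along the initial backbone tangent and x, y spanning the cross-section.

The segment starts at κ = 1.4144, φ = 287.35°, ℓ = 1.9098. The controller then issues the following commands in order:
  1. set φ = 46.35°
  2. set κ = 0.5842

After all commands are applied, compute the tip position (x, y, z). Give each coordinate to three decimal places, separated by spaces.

0.662 0.694 1.538

initial: κ=1.4144, φ=287.35°, ℓ=1.9098
cmd 1: set φ=46.35° → (κ,φ,ℓ)=(1.4144,46.35°,1.9098) → tip=(0.9295,0.9743,0.3014)
cmd 2: set κ=0.5842 → (κ,φ,ℓ)=(0.5842,46.35°,1.9098) → tip=(0.6622,0.6942,1.5375)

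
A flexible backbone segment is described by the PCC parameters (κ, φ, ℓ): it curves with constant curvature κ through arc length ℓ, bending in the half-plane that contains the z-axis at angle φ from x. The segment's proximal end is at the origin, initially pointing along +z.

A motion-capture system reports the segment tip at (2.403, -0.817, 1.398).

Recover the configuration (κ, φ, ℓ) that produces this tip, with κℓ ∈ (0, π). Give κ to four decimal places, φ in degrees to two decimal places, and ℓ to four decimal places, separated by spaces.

ρ = √(x²+y²) = √(2.403² + -0.817²) = 2.53809
φ = atan2(y, x) mod 360° = atan2(-0.817, 2.403) = 341.2224°
|p|² = ρ² + z² = 2.53809² + 1.398² = 8.39630
κ = 2ρ / |p|² = 2×2.53809 / 8.39630 = 0.60457
θ = 2·atan2(ρ, z) = 2·atan2(2.53809, 1.398) = 2.13467 rad
ℓ = θ/κ = 2.13467/0.60457 = 3.53086

0.6046 341.22 3.5309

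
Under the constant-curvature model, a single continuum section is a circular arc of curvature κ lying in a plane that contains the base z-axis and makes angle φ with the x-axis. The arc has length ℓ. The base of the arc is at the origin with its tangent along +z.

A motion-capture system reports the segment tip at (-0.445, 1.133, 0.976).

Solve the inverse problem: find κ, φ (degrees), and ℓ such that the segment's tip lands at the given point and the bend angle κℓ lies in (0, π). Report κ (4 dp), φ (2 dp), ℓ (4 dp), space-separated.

1.0001 111.44 1.7897

ρ = √(x²+y²) = √(-0.445² + 1.133²) = 1.21726
φ = atan2(y, x) mod 360° = atan2(1.133, -0.445) = 111.4430°
|p|² = ρ² + z² = 1.21726² + 0.976² = 2.43429
κ = 2ρ / |p|² = 2×1.21726 / 2.43429 = 1.00009
θ = 2·atan2(ρ, z) = 2·atan2(1.21726, 0.976) = 1.78991 rad
ℓ = θ/κ = 1.78991/1.00009 = 1.78975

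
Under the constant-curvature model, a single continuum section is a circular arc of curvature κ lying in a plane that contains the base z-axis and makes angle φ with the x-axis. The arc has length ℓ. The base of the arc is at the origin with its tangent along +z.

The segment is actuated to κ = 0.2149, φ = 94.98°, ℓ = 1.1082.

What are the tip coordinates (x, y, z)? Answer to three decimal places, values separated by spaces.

θ = κ·ℓ = 0.2149 × 1.1082 = 0.23815 rad
ρ = (1 − cos θ)/κ = (1 − 0.97178)/0.2149 = 0.13134
z = sin θ / κ = 0.23591/0.2149 = 1.09775
x = ρ cos φ = 0.13134 × cos(94.98°) = -0.01140
y = ρ sin φ = 0.13134 × sin(94.98°) = 0.13084

-0.011 0.131 1.098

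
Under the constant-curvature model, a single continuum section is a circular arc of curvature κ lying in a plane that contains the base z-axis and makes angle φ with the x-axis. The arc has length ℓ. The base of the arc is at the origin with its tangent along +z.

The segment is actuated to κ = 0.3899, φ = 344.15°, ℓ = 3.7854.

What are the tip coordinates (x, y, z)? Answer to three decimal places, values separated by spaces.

θ = κ·ℓ = 0.3899 × 3.7854 = 1.47593 rad
ρ = (1 − cos θ)/κ = (1 − 0.09473)/0.3899 = 2.32181
z = sin θ / κ = 0.99550/0.3899 = 2.55323
x = ρ cos φ = 2.32181 × cos(344.15°) = 2.23353
y = ρ sin φ = 2.32181 × sin(344.15°) = -0.63413

2.234 -0.634 2.553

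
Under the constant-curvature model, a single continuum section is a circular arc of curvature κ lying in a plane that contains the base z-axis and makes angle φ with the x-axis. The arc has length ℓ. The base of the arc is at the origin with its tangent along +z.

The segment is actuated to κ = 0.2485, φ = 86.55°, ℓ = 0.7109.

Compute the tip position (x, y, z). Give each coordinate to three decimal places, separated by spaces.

θ = κ·ℓ = 0.2485 × 0.7109 = 0.17666 rad
ρ = (1 − cos θ)/κ = (1 − 0.98444)/0.2485 = 0.06263
z = sin θ / κ = 0.17574/0.2485 = 0.70721
x = ρ cos φ = 0.06263 × cos(86.55°) = 0.00377
y = ρ sin φ = 0.06263 × sin(86.55°) = 0.06252

0.004 0.063 0.707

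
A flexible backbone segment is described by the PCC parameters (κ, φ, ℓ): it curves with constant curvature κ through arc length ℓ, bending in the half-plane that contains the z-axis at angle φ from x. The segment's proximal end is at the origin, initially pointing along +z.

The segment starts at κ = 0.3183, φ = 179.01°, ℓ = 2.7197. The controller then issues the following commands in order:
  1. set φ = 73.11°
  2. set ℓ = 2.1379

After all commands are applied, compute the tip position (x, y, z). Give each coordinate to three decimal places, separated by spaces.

0.203 0.670 1.977

initial: κ=0.3183, φ=179.01°, ℓ=2.7197
cmd 1: set φ=73.11° → (κ,φ,ℓ)=(0.3183,73.11°,2.7197) → tip=(0.3212,1.0578,2.3925)
cmd 2: set ℓ=2.1379 → (κ,φ,ℓ)=(0.3183,73.11°,2.1379) → tip=(0.2033,0.6696,1.9767)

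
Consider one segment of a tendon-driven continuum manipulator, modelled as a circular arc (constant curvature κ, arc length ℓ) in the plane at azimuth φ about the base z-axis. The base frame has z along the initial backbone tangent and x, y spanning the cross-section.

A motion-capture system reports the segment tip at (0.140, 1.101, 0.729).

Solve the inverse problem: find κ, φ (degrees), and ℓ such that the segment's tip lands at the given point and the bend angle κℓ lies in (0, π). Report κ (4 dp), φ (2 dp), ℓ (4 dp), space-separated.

ρ = √(x²+y²) = √(0.140² + 1.101²) = 1.10987
φ = atan2(y, x) mod 360° = atan2(1.101, 0.140) = 82.7533°
|p|² = ρ² + z² = 1.10987² + 0.729² = 1.76324
κ = 2ρ / |p|² = 2×1.10987 / 1.76324 = 1.25889
θ = 2·atan2(ρ, z) = 2·atan2(1.10987, 0.729) = 1.97926 rad
ℓ = θ/κ = 1.97926/1.25889 = 1.57222

1.2589 82.75 1.5722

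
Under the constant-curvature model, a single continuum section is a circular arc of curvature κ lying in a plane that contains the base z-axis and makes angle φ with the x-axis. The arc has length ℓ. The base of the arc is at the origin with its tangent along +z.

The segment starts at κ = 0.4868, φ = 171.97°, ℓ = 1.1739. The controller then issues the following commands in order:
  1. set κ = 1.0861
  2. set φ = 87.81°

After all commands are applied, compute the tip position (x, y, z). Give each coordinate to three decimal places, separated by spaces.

initial: κ=0.4868, φ=171.97°, ℓ=1.1739
cmd 1: set κ=1.0861 → (κ,φ,ℓ)=(1.0861,171.97°,1.1739) → tip=(-0.6459,0.0911,0.8807)
cmd 2: set φ=87.81° → (κ,φ,ℓ)=(1.0861,87.81°,1.1739) → tip=(0.0249,0.6518,0.8807)

0.025 0.652 0.881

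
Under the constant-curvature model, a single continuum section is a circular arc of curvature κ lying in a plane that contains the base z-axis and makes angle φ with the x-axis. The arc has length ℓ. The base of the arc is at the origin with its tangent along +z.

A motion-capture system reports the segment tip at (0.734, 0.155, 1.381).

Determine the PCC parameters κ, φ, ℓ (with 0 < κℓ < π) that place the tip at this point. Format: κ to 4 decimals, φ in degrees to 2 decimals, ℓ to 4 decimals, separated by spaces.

ρ = √(x²+y²) = √(0.734² + 0.155²) = 0.75019
φ = atan2(y, x) mod 360° = atan2(0.155, 0.734) = 11.9241°
|p|² = ρ² + z² = 0.75019² + 1.381² = 2.46994
κ = 2ρ / |p|² = 2×0.75019 / 2.46994 = 0.60745
θ = 2·atan2(ρ, z) = 2·atan2(0.75019, 1.381) = 0.99525 rad
ℓ = θ/κ = 0.99525/0.60745 = 1.63839

0.6075 11.92 1.6384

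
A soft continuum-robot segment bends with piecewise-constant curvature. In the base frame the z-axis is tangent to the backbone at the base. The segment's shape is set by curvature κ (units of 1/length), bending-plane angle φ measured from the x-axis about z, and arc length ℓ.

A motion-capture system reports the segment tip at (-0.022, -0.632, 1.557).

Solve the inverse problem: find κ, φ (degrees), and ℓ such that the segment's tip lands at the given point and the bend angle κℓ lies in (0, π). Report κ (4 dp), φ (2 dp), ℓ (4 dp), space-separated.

ρ = √(x²+y²) = √(-0.022² + -0.632²) = 0.63238
φ = atan2(y, x) mod 360° = atan2(-0.632, -0.022) = 268.0063°
|p|² = ρ² + z² = 0.63238² + 1.557² = 2.82416
κ = 2ρ / |p|² = 2×0.63238 / 2.82416 = 0.44784
θ = 2·atan2(ρ, z) = 2·atan2(0.63238, 1.557) = 0.77160 rad
ℓ = θ/κ = 0.77160/0.44784 = 1.72295

0.4478 268.01 1.7229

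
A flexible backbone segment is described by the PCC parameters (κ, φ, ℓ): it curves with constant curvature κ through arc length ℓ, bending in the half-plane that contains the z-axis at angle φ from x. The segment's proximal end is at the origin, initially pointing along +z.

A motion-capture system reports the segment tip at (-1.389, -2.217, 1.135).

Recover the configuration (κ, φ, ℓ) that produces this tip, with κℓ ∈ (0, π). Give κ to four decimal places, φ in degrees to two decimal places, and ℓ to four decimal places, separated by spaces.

0.6434 237.93 3.6105

ρ = √(x²+y²) = √(-1.389² + -2.217²) = 2.61618
φ = atan2(y, x) mod 360° = atan2(-2.217, -1.389) = 237.9319°
|p|² = ρ² + z² = 2.61618² + 1.135² = 8.13264
κ = 2ρ / |p|² = 2×2.61618 / 8.13264 = 0.64338
θ = 2·atan2(ρ, z) = 2·atan2(2.61618, 1.135) = 2.32293 rad
ℓ = θ/κ = 2.32293/0.64338 = 3.61051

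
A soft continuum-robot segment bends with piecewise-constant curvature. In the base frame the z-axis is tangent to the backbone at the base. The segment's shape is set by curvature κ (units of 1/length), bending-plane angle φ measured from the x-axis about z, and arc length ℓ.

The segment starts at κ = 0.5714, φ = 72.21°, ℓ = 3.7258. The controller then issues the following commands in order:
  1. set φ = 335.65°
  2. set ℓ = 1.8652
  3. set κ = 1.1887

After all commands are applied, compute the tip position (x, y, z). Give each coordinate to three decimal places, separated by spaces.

initial: κ=0.5714, φ=72.21°, ℓ=3.7258
cmd 1: set φ=335.65° → (κ,φ,ℓ)=(0.5714,335.65°,3.7258) → tip=(2.4388,-1.1037,1.4845)
cmd 2: set ℓ=1.8652 → (κ,φ,ℓ)=(0.5714,335.65°,1.8652) → tip=(0.8230,-0.3725,1.5316)
cmd 3: set κ=1.1887 → (κ,φ,ℓ)=(1.1887,335.65°,1.8652) → tip=(1.2280,-0.5558,0.6716)

1.228 -0.556 0.672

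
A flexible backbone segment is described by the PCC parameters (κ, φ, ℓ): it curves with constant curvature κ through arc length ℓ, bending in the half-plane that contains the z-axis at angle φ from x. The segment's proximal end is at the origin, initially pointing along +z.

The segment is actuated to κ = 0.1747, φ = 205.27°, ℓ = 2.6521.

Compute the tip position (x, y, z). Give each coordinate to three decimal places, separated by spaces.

-0.546 -0.258 2.558

θ = κ·ℓ = 0.1747 × 2.6521 = 0.46332 rad
ρ = (1 − cos θ)/κ = (1 − 0.89457)/0.1747 = 0.60348
z = sin θ / κ = 0.44692/0.1747 = 2.55823
x = ρ cos φ = 0.60348 × cos(205.27°) = -0.54573
y = ρ sin φ = 0.60348 × sin(205.27°) = -0.25761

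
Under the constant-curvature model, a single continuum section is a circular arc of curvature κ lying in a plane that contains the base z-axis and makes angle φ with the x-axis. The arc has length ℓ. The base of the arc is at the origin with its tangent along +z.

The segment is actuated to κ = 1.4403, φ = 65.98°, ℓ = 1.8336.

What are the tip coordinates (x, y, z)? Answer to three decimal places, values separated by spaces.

0.531 1.191 0.333

θ = κ·ℓ = 1.4403 × 1.8336 = 2.64093 rad
ρ = (1 − cos θ)/κ = (1 − -0.87727)/1.4403 = 1.30339
z = sin θ / κ = 0.48000/1.4403 = 0.33327
x = ρ cos φ = 1.30339 × cos(65.98°) = 0.53055
y = ρ sin φ = 1.30339 × sin(65.98°) = 1.19052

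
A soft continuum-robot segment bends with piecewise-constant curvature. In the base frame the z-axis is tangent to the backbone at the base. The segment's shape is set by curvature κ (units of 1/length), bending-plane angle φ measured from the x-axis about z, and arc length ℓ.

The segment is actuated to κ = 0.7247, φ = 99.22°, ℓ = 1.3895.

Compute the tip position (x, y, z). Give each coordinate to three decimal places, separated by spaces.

-0.103 0.634 1.166

θ = κ·ℓ = 0.7247 × 1.3895 = 1.00697 rad
ρ = (1 − cos θ)/κ = (1 − 0.53442)/0.7247 = 0.64244
z = sin θ / κ = 0.84522/0.7247 = 1.16630
x = ρ cos φ = 0.64244 × cos(99.22°) = -0.10294
y = ρ sin φ = 0.64244 × sin(99.22°) = 0.63414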